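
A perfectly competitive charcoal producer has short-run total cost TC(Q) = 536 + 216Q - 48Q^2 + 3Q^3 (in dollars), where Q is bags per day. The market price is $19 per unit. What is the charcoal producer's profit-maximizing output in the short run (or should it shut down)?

Shut down

From TC, MC = TC'(Q) = 216 - 96Q + 9Q^2 and AVC = VC/Q = 216 - 48Q + 3Q^2.
AVC is minimized where dAVC/dQ = -48 + 6Q = 0, at Q = 8; min AVC = 216 - 48·8 + 3·8^2 = $24.
Since P = $19 < min AVC = $24, price fails to cover variable cost at any output.
Shutting down limits the loss to fixed cost, $536.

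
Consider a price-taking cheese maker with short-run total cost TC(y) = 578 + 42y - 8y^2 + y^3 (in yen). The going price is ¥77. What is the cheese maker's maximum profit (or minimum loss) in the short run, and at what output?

AVC = 42 - 8y + y^2; min AVC = ¥26 at y = 4. Since P = ¥77 ≥ min AVC, the firm produces.
With MC = 42 - 16y + 3y^2, P = MC on the upward-sloping part at y* = 7.
TR = 77·7 = 539. TC = 578 + 245 = 823. Profit = 539 − 823 = -¥284.
By producing, the firm covers all variable cost plus ¥294 of fixed cost; shutting down would lose the full ¥578.

Profit = -¥284 at y = 7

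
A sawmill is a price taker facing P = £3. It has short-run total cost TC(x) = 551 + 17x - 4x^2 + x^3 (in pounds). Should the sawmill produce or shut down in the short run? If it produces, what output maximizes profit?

Shut down

Strip out fixed cost: VC = 17x - 4x^2 + x^3. Then AVC = 17 - 4x + x^2 and MC = 17 - 8x + 3x^2.
The AVC parabola has its vertex at x = 4/2 = 2, where AVC = 17 - 4·2 + 2^2 = £13.
Since P = £3 < min AVC = £13, price fails to cover variable cost at any output.
The firm minimizes its loss by shutting down and losing only its fixed cost of £551.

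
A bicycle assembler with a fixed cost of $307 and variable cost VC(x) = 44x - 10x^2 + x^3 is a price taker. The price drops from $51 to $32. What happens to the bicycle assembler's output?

AVC = 44 - 10x + x^2, minimized at x = 5 where min AVC = $19. MC = 44 - 20x + 3x^2.
With P = $51 above the shutdown price, P = MC gives x = 7.
At P = $32 ≥ min AVC, set P = MC: x = 6. The firm stays open but cuts output.

Output falls from 7 to 6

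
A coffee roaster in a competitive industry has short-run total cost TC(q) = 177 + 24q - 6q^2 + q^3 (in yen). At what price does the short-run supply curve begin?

The firm shuts down when price falls below the minimum of average variable cost. AVC = VC/q = 24 - 6q + q^2.
At the minimum of AVC, MC = AVC. MC = 24 - 12q + 3q^2; setting MC = AVC gives 2q^2 - 6q = 0, so q = 3. min AVC = 15.
So the shutdown price is ¥15.

¥15 per unit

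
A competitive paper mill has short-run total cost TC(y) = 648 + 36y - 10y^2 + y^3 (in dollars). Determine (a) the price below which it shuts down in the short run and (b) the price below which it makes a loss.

Shutdown price = min AVC. AVC = 36 - 10y + y^2, with vertex at y = 5 and minimum $11.
ATC = 648/y + 36 - 10y + y^2. Setting dATC/dy = −648/y^2 − 10 + 2y = 0 gives y = 9 (since 2·9^3 − 10·9^2 = 648).
min ATC = 648/9 + 36 − 10·9 + 9^2 = $99. That is the break-even price.
For $11 ≤ P < $99 the firm produces at a loss; below $11 it shuts down.

Shutdown price = $11; break-even price = $99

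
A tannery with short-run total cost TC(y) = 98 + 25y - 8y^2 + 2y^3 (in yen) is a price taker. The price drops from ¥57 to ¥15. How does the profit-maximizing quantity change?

Output falls from 4 to 0 (the firm shuts down)

MC = 25 - 16y + 6y^2; the shutdown threshold is min AVC = ¥17 (at y = 2).
With P = ¥57 above the shutdown price, P = MC gives y = 4.
At P = ¥15 < min AVC = ¥17, price no longer covers variable cost at any output, so the firm shuts down: y = 0.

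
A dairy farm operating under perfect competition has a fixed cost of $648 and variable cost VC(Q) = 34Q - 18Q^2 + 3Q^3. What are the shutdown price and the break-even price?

Shutdown price = $7; break-even price = $142

AVC = 34 - 18Q + 3Q^2; minimized at Q = 3, giving min AVC = $7. That is the shutdown price.
ATC = 648/Q + 34 - 18Q + 3Q^2. Setting dATC/dQ = −648/Q^2 − 18 + 6Q = 0 gives Q = 6 (since 6·6^3 − 18·6^2 = 648).
min ATC = 648/6 + 34 − 18·6 + 3·6^2 = $142. That is the break-even price.
Between these two prices the firm operates at a loss; above $142 it earns a profit.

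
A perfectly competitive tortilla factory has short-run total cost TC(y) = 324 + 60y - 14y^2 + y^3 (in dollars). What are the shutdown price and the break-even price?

AVC = 60 - 14y + y^2; minimized at y = 7, giving min AVC = $11. That is the shutdown price.
ATC = 324/y + 60 - 14y + y^2. Setting dATC/dy = −324/y^2 − 14 + 2y = 0 gives y = 9 (since 2·9^3 − 14·9^2 = 324).
min ATC = 324/9 + 60 − 14·9 + 9^2 = $51. That is the break-even price.
For $11 ≤ P < $51 the firm produces at a loss; below $11 it shuts down.

Shutdown price = $11; break-even price = $51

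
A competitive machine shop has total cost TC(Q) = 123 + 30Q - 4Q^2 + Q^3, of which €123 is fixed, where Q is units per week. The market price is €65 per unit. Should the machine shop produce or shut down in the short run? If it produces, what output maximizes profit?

Produce at Q = 5

Strip out fixed cost: VC = 30Q - 4Q^2 + Q^3. Then AVC = 30 - 4Q + Q^2 and MC = 30 - 8Q + 3Q^2.
The AVC parabola has its vertex at Q = 4/2 = 2, where AVC = 30 - 4·2 + 2^2 = €26.
P = €65 exceeds min AVC = €26, so the firm stays open.
P = MC gives -35 - 8Q + 3Q^2 = 0, with roots -7/3 and 5. Take the larger (rising MC): Q* = 5.
Check: AVC at Q = 5 is €35 ≤ P, so revenue covers variable cost.
Profit = P·Q − TC = 65·5 − 298 = €27.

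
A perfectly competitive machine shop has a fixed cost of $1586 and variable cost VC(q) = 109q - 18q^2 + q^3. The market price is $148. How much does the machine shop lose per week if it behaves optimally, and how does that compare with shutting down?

Profit = -$234 at q = 13

AVC = 109 - 18q + q^2 has its minimum $28 at q = 9; price $148 clears that bar, so the firm operates.
With MC = 109 - 36q + 3q^2, P = MC on the upward-sloping part at q* = 13.
TR = 148·13 = 1924. TC = 1586 + 572 = 2158. Profit = 1924 − 2158 = -$234.
By producing, the firm covers all variable cost plus $1352 of fixed cost; shutting down would lose the full $1586.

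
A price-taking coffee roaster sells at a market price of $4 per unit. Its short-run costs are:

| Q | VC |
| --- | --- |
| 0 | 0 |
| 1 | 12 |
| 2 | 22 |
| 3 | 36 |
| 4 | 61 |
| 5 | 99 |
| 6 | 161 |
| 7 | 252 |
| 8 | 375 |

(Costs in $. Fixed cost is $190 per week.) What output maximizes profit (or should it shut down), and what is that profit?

Profit at each row (π = 4Q − TC): Q=0: -190; Q=1: -198; Q=2: -204; Q=3: -214; Q=4: -235; Q=5: -269; Q=6: -327; Q=7: -414; Q=8: -533.
Profit is highest at Q = 0. Equivalently, the lowest AVC in the table is 22/2 ≈ $11 at Q = 2, and P = $4 falls below it — price never covers variable cost, so the firm shuts down and loses only its fixed cost.

Q = 0 (shut down); profit = -$190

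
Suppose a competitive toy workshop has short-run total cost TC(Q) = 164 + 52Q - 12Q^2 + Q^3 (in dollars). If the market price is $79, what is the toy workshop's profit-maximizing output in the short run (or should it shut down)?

Produce at Q = 9

From TC, MC = TC'(Q) = 52 - 24Q + 3Q^2 and AVC = VC/Q = 52 - 12Q + Q^2.
The AVC parabola has its vertex at Q = 12/2 = 6, where AVC = 52 - 12·6 + 6^2 = $16.
P = $79 exceeds min AVC = $16, so the firm stays open.
P = MC gives -27 - 24Q + 3Q^2 = 0, with roots -1 and 9. Take the larger (rising MC): Q* = 9.
Check: AVC at Q = 9 is $25 ≤ P, so revenue covers variable cost.
Profit = P·Q − TC = 79·9 − 389 = $322.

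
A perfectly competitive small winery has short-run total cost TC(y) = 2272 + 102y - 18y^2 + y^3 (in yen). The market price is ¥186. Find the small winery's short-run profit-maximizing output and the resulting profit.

Profit = -¥312 at y = 14

AVC = 102 - 18y + y^2; min AVC = ¥21 at y = 9. Since P = ¥186 ≥ min AVC, the firm produces.
With MC = 102 - 36y + 3y^2, P = MC on the upward-sloping part at y* = 14.
TR = 186·14 = 2604. TC = 2272 + 644 = 2916. Profit = 2604 − 2916 = -¥312.
Shutting down would mean losing the fixed cost of ¥2272, so operating at a loss of ¥312 is better by ¥1960.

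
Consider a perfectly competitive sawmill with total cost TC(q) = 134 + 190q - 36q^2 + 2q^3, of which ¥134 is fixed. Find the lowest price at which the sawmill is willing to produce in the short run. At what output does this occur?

¥28 per unit, at q = 9

The shutdown price is the minimum of AVC. VC = 190q - 36q^2 + 2q^3, so AVC = 190 - 36q + 2q^2.
At the minimum of AVC, MC = AVC. MC = 190 - 72q + 6q^2; setting MC = AVC gives 4q^2 - 36q = 0, so q = 9. min AVC = 28.
For P < ¥28 the firm produces nothing.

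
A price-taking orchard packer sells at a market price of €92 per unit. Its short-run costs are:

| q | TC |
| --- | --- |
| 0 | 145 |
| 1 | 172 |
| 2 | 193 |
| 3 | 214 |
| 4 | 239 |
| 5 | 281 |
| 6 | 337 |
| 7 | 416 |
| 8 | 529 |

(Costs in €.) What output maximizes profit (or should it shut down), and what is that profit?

Profit at each row (π = 92q − TC): q=0: -145; q=1: -80; q=2: -9; q=3: 62; q=4: 129; q=5: 179; q=6: 215; q=7: 228; q=8: 207.
Profit is maximized at q = 7. AVC there is 271/7 = €38.71 ≤ P, so producing beats shutting down (which would give -€145).

q = 7; profit = €228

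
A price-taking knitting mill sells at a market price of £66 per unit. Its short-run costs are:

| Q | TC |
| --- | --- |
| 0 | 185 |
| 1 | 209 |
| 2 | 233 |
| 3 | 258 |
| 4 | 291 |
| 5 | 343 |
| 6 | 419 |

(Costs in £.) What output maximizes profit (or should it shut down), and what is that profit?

Q = 5; profit = -£13

Tabulate TR − TC: Q=0: -185; Q=1: -143; Q=2: -101; Q=3: -60; Q=4: -27; Q=5: -13; Q=6: -23.
Profit is maximized at Q = 5. AVC there is 158/5 = £31.60 ≤ P, so producing beats shutting down (which would give -£185).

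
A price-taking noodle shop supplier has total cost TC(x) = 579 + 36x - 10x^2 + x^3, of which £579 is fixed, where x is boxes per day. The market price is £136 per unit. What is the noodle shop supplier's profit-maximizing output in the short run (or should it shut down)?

Produce at x = 10

From TC, MC = TC'(x) = 36 - 20x + 3x^2 and AVC = VC/x = 36 - 10x + x^2.
AVC hits its minimum where MC = AVC, at x = 5, giving min AVC = 36 - 10·5 + 5^2 = £11.
Because £136 ≥ £11, revenue can cover variable cost; the firm operates.
Solving P = MC: -100 - 20x + 3x^2 = 0 ⇒ x = -10/3 or 10. On the upward-sloping branch, x* = 10.
Check: AVC at x = 10 is £36 ≤ P, so revenue covers variable cost.
Profit = P·x − TC = 136·10 − 939 = £421.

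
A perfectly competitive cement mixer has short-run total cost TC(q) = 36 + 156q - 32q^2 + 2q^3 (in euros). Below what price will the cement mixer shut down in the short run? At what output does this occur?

Short-run supply begins at min AVC. From VC = 156q - 32q^2 + 2q^3, AVC = 156 - 32q + 2q^2.
dAVC/dq = -32 + 4q = 0 gives q = 8. min AVC = 156 - 32·8 + 2·8^2 = 28.
The firm shuts down for any P below €28.

€28 per unit, at q = 8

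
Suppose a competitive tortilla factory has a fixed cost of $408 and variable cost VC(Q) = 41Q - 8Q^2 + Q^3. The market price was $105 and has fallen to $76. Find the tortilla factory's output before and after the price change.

AVC = 41 - 8Q + Q^2, minimized at Q = 4 where min AVC = $25. MC = 41 - 16Q + 3Q^2.
With P = $105 above the shutdown price, P = MC gives Q = 8.
At P = $76 ≥ min AVC, set P = MC: Q = 7. The firm stays open but cuts output.

Output falls from 8 to 7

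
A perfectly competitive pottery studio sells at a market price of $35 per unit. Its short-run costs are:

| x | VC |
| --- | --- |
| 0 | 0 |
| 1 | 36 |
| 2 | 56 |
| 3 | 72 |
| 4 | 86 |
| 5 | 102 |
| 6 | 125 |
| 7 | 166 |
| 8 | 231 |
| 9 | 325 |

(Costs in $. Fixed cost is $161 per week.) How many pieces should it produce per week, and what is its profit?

x = 6; profit = -$76

Profit at each row (π = 35x − TC): x=0: -161; x=1: -162; x=2: -147; x=3: -128; x=4: -107; x=5: -88; x=6: -76; x=7: -82; x=8: -112; x=9: -171.
Profit is maximized at x = 6. AVC there is 125/6 = $20.83 ≤ P, so producing beats shutting down (which would give -$161).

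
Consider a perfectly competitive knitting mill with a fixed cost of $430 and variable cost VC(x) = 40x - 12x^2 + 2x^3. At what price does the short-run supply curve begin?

The firm shuts down when price falls below the minimum of average variable cost. AVC = VC/x = 40 - 12x + 2x^2.
dAVC/dx = -12 + 4x = 0 gives x = 3. min AVC = 40 - 12·3 + 2·3^2 = 22.
So the shutdown price is $22.

$22 per unit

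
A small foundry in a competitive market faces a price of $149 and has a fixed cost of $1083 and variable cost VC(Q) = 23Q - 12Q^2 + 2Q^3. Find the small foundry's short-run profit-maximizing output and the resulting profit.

AVC = 23 - 12Q + 2Q^2; min AVC = $5 at Q = 3. Since P = $149 ≥ min AVC, the firm produces.
With MC = 23 - 24Q + 6Q^2, P = MC on the upward-sloping part at Q* = 7.
TR = 149·7 = 1043. TC = 1083 + 259 = 1342. Profit = 1043 − 1342 = -$299.
By producing, the firm covers all variable cost plus $784 of fixed cost; shutting down would lose the full $1083.

Profit = -$299 at Q = 7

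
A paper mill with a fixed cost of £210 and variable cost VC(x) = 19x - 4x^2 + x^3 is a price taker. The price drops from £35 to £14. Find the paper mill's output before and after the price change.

Output falls from 4 to 0 (the firm shuts down)

AVC = 19 - 4x + x^2, minimized at x = 2 where min AVC = £15. MC = 19 - 8x + 3x^2.
With P = £35 above the shutdown price, P = MC gives x = 4.
At P = £14 < min AVC = £15, price no longer covers variable cost at any output, so the firm shuts down: x = 0.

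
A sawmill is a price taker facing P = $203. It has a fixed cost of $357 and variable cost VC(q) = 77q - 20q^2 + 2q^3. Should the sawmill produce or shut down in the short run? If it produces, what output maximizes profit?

Produce at q = 9

Variable cost is VC = 77q - 20q^2 + 2q^3, so AVC = VC/q = 77 - 20q + 2q^2 and MC = dTC/dq = 77 - 40q + 6q^2.
The AVC parabola has its vertex at q = 20/4 = 5, where AVC = 77 - 20·5 + 2·5^2 = $27.
Because $203 ≥ $27, revenue can cover variable cost; the firm operates.
Solving P = MC: -126 - 40q + 6q^2 = 0 ⇒ q = -7/3 or 9. On the upward-sloping branch, q* = 9.
Check: AVC at q = 9 is $59 ≤ P, so revenue covers variable cost.
Profit = P·q − TC = 203·9 − 888 = $939.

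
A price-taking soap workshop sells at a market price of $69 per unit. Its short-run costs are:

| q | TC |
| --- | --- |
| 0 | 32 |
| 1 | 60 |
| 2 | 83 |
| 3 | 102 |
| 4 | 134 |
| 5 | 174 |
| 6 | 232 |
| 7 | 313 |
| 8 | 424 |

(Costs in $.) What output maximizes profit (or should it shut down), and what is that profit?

q = 6; profit = $182

Compute π = P·q − TC at each output: q=0: -32; q=1: 9; q=2: 55; q=3: 105; q=4: 142; q=5: 171; q=6: 182; q=7: 170; q=8: 128.
Profit is maximized at q = 6. AVC there is 200/6 = $33.33 ≤ P, so producing beats shutting down (which would give -$32).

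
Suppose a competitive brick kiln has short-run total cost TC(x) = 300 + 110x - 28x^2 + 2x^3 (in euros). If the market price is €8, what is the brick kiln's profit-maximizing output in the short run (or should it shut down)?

Variable cost is VC = 110x - 28x^2 + 2x^3, so AVC = VC/x = 110 - 28x + 2x^2 and MC = dTC/dx = 110 - 56x + 6x^2.
AVC hits its minimum where MC = AVC, at x = 7, giving min AVC = 110 - 28·7 + 2·7^2 = €12.
With P < min AVC (€8 < €12), every unit sold adds to the loss.
The firm minimizes its loss by shutting down and losing only its fixed cost of €300.

Shut down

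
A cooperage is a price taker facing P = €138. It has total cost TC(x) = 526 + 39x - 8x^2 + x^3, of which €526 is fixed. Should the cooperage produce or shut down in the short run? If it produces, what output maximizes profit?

Strip out fixed cost: VC = 39x - 8x^2 + x^3. Then AVC = 39 - 8x + x^2 and MC = 39 - 16x + 3x^2.
The AVC parabola has its vertex at x = 8/2 = 4, where AVC = 39 - 8·4 + 4^2 = €23.
Because €138 ≥ €23, revenue can cover variable cost; the firm operates.
Solving P = MC: -99 - 16x + 3x^2 = 0 ⇒ x = -11/3 or 9. On the upward-sloping branch, x* = 9.
Check: AVC at x = 9 is €48 ≤ P, so revenue covers variable cost.
Profit = P·x − TC = 138·9 − 958 = €284.

Produce at x = 9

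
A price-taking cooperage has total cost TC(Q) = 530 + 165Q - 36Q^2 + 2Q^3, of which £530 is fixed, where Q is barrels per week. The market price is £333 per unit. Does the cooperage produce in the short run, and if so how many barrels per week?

Produce at Q = 14

From TC, MC = TC'(Q) = 165 - 72Q + 6Q^2 and AVC = VC/Q = 165 - 36Q + 2Q^2.
AVC hits its minimum where MC = AVC, at Q = 9, giving min AVC = 165 - 36·9 + 2·9^2 = £3.
P = £333 exceeds min AVC = £3, so the firm stays open.
P = MC gives -168 - 72Q + 6Q^2 = 0, with roots -2 and 14. Take the larger (rising MC): Q* = 14.
Check: AVC at Q = 14 is £53 ≤ P, so revenue covers variable cost.
Profit = P·Q − TC = 333·14 − 1272 = £3390.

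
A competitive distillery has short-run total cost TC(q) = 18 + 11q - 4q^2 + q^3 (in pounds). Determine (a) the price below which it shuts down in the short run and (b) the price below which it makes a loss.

Shutdown price = £7; break-even price = £14

AVC = 11 - 4q + q^2; minimized at q = 2, giving min AVC = £7. That is the shutdown price.
ATC = 18/q + 11 - 4q + q^2. Setting dATC/dq = −18/q^2 − 4 + 2q = 0 gives q = 3 (since 2·3^3 − 4·3^2 = 18).
min ATC = 18/3 + 11 − 4·3 + 3^2 = £14. That is the break-even price.
Between these two prices the firm operates at a loss; above £14 it earns a profit.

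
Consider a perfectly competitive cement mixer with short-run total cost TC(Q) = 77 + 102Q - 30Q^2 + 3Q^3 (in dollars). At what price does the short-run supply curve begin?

$27 per unit

The shutdown price is the minimum of AVC. VC = 102Q - 30Q^2 + 3Q^3, so AVC = 102 - 30Q + 3Q^2.
dAVC/dQ = -30 + 6Q = 0 gives Q = 5. min AVC = 102 - 30·5 + 3·5^2 = 27.
The firm shuts down for any P below $27.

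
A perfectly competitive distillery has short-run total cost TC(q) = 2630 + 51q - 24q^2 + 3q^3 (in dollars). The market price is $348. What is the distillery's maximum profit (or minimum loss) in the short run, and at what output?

Profit = -$200 at q = 9

AVC = 51 - 24q + 3q^2; min AVC = $3 at q = 4. Since P = $348 ≥ min AVC, the firm produces.
With MC = 51 - 48q + 9q^2, P = MC on the upward-sloping part at q* = 9.
TR = 348·9 = 3132. TC = 2630 + 702 = 3332. Profit = 3132 − 3332 = -$200.
That loss of $200 beats the $2630 the firm would lose by shutting down; producing recovers $2430 of fixed cost.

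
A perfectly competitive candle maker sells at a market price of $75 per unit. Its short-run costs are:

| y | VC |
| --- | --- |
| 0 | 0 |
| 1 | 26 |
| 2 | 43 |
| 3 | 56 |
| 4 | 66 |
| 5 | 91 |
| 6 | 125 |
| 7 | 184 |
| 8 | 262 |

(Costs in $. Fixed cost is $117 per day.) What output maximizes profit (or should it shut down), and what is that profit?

y = 7; profit = $224

Compute π = P·y − TC at each output: y=0: -117; y=1: -68; y=2: -10; y=3: 52; y=4: 117; y=5: 167; y=6: 208; y=7: 224; y=8: 221.
Profit is maximized at y = 7. AVC there is 184/7 = $26.29 ≤ P, so producing beats shutting down (which would give -$117).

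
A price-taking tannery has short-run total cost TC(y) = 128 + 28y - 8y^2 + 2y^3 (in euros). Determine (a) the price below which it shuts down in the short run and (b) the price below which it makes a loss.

Shutdown price = €20; break-even price = €60

Shutdown price = min AVC. AVC = 28 - 8y + 2y^2, with vertex at y = 2 and minimum €20.
ATC = 128/y + 28 - 8y + 2y^2. Setting dATC/dy = −128/y^2 − 8 + 4y = 0 gives y = 4 (since 4·4^3 − 8·4^2 = 128).
min ATC = 128/4 + 28 − 8·4 + 2·4^2 = €60. That is the break-even price.
Between these two prices the firm operates at a loss; above €60 it earns a profit.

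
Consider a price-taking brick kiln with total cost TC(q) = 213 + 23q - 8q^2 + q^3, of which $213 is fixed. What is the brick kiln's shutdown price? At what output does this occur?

$7 per unit, at q = 4

The firm shuts down when price falls below the minimum of average variable cost. AVC = VC/q = 23 - 8q + q^2.
At the minimum of AVC, MC = AVC. MC = 23 - 16q + 3q^2; setting MC = AVC gives 2q^2 - 8q = 0, so q = 4. min AVC = 7.
The firm shuts down for any P below $7.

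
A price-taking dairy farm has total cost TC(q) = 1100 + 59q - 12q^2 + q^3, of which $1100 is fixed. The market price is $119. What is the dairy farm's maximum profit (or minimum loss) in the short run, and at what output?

AVC = 59 - 12q + q^2 has its minimum $23 at q = 6; price $119 clears that bar, so the firm operates.
MC = 59 - 24q + 3q^2. Setting P = MC and taking the root on the rising branch gives q* = 10.
TR = 119·10 = 1190. TC = 1100 + 390 = 1490. Profit = 1190 − 1490 = -$300.
Shutting down would mean losing the fixed cost of $1100, so operating at a loss of $300 is better by $800.

Profit = -$300 at q = 10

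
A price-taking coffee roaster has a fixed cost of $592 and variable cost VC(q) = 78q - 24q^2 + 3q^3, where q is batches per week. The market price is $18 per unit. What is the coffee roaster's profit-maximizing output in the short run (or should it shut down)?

Shut down

From TC, MC = TC'(q) = 78 - 48q + 9q^2 and AVC = VC/q = 78 - 24q + 3q^2.
AVC is minimized where dAVC/dq = -24 + 6q = 0, at q = 4; min AVC = 78 - 24·4 + 3·4^2 = $30.
With P < min AVC ($18 < $30), every unit sold adds to the loss.
The firm minimizes its loss by shutting down and losing only its fixed cost of $592.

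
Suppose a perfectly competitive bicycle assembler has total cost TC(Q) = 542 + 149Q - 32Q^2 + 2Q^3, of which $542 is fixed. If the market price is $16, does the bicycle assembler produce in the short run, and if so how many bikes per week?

Shut down

Variable cost is VC = 149Q - 32Q^2 + 2Q^3, so AVC = VC/Q = 149 - 32Q + 2Q^2 and MC = dTC/dQ = 149 - 64Q + 6Q^2.
The AVC parabola has its vertex at Q = 32/4 = 8, where AVC = 149 - 32·8 + 2·8^2 = $21.
With P < min AVC ($16 < $21), every unit sold adds to the loss.
Shutting down limits the loss to fixed cost, $542.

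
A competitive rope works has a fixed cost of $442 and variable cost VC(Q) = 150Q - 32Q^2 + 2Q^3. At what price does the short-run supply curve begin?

The shutdown price is the minimum of AVC. VC = 150Q - 32Q^2 + 2Q^3, so AVC = 150 - 32Q + 2Q^2.
At the minimum of AVC, MC = AVC. MC = 150 - 64Q + 6Q^2; setting MC = AVC gives 4Q^2 - 32Q = 0, so Q = 8. min AVC = 22.
The firm shuts down for any P below $22.

$22 per unit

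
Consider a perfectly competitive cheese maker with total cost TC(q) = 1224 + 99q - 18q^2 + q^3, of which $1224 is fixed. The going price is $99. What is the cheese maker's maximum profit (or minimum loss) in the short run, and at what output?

AVC = 99 - 18q + q^2; min AVC = $18 at q = 9. Since P = $99 ≥ min AVC, the firm produces.
MC = 99 - 36q + 3q^2. Setting P = MC and taking the root on the rising branch gives q* = 12.
TR = 99·12 = 1188. TC = 1224 + 324 = 1548. Profit = 1188 − 1548 = -$360.
Shutting down would mean losing the fixed cost of $1224, so operating at a loss of $360 is better by $864.

Profit = -$360 at q = 12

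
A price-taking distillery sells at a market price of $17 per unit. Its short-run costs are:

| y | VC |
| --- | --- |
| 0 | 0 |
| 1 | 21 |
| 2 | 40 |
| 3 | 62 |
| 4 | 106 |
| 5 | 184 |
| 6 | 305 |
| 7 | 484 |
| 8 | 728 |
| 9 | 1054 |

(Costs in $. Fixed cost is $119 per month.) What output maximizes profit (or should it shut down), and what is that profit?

y = 0 (shut down); profit = -$119

Compute π = P·y − TC at each output: y=0: -119; y=1: -123; y=2: -125; y=3: -130; y=4: -157; y=5: -218; y=6: -322; y=7: -484; y=8: -711; y=9: -1020.
Profit is highest at y = 0. Equivalently, the lowest AVC in the table is 40/2 ≈ $20 at y = 2, and P = $17 falls below it — price never covers variable cost, so the firm shuts down and loses only its fixed cost.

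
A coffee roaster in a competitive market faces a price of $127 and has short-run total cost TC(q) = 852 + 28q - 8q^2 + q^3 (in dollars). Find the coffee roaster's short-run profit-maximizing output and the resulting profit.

Profit = -$42 at q = 9

AVC = 28 - 8q + q^2; min AVC = $12 at q = 4. Since P = $127 ≥ min AVC, the firm produces.
MC = 28 - 16q + 3q^2. Setting P = MC and taking the root on the rising branch gives q* = 9.
TR = 127·9 = 1143. TC = 852 + 333 = 1185. Profit = 1143 − 1185 = -$42.
That loss of $42 beats the $852 the firm would lose by shutting down; producing recovers $810 of fixed cost.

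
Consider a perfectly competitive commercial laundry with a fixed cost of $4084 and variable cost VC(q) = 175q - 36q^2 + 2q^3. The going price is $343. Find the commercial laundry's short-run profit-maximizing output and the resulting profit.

Profit = -$164 at q = 14

AVC = 175 - 36q + 2q^2 has its minimum $13 at q = 9; price $343 clears that bar, so the firm operates.
With MC = 175 - 72q + 6q^2, P = MC on the upward-sloping part at q* = 14.
TR = 343·14 = 4802. TC = 4084 + 882 = 4966. Profit = 4802 − 4966 = -$164.
Shutting down would mean losing the fixed cost of $4084, so operating at a loss of $164 is better by $3920.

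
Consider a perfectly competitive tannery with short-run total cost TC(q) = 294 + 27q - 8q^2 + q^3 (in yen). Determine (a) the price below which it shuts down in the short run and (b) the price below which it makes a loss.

Shutdown price = min AVC. AVC = 27 - 8q + q^2, with vertex at q = 4 and minimum ¥11.
ATC = 294/q + 27 - 8q + q^2. Setting dATC/dq = −294/q^2 − 8 + 2q = 0 gives q = 7 (since 2·7^3 − 8·7^2 = 294).
min ATC = 294/7 + 27 − 8·7 + 7^2 = ¥62. That is the break-even price.
For ¥11 ≤ P < ¥62 the firm produces at a loss; below ¥11 it shuts down.

Shutdown price = ¥11; break-even price = ¥62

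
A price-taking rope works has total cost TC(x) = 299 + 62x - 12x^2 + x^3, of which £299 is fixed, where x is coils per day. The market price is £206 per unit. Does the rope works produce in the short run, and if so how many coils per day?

Produce at x = 12

Variable cost is VC = 62x - 12x^2 + x^3, so AVC = VC/x = 62 - 12x + x^2 and MC = dTC/dx = 62 - 24x + 3x^2.
AVC hits its minimum where MC = AVC, at x = 6, giving min AVC = 62 - 12·6 + 6^2 = £26.
P = £206 exceeds min AVC = £26, so the firm stays open.
Solving P = MC: -144 - 24x + 3x^2 = 0 ⇒ x = -4 or 12. On the upward-sloping branch, x* = 12.
Check: AVC at x = 12 is £62 ≤ P, so revenue covers variable cost.
Profit = P·x − TC = 206·12 − 1043 = £1429.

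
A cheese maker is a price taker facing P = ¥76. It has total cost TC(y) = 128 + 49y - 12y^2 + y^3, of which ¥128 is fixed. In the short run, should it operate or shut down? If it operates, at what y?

Variable cost is VC = 49y - 12y^2 + y^3, so AVC = VC/y = 49 - 12y + y^2 and MC = dTC/dy = 49 - 24y + 3y^2.
The AVC parabola has its vertex at y = 12/2 = 6, where AVC = 49 - 12·6 + 6^2 = ¥13.
P = ¥76 exceeds min AVC = ¥13, so the firm stays open.
Set P = MC: 76 = 49 - 24y + 3y^2 → -27 - 24y + 3y^2 = 0. The roots are y = -1 and y = 9; the profit-maximizing output is on the rising part of MC, so y* = 9.
Check: AVC at y = 9 is ¥22 ≤ P, so revenue covers variable cost.
Profit = P·y − TC = 76·9 − 326 = ¥358.

Produce at y = 9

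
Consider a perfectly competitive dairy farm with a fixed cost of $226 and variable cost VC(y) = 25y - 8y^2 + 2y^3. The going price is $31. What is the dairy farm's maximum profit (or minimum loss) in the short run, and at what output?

Profit = -$190 at y = 3

AVC = 25 - 8y + 2y^2 has its minimum $17 at y = 2; price $31 clears that bar, so the firm operates.
With MC = 25 - 16y + 6y^2, P = MC on the upward-sloping part at y* = 3.
TR = 31·3 = 93. TC = 226 + 57 = 283. Profit = 93 − 283 = -$190.
That loss of $190 beats the $226 the firm would lose by shutting down; producing recovers $36 of fixed cost.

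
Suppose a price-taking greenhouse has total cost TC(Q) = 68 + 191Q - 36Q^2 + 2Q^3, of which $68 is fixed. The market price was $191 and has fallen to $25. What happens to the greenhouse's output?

Output falls from 12 to 0 (the firm shuts down)

MC = 191 - 72Q + 6Q^2; the shutdown threshold is min AVC = $29 (at Q = 9).
With P = $191 above the shutdown price, P = MC gives Q = 12.
At P = $25 < min AVC = $29, price no longer covers variable cost at any output, so the firm shuts down: Q = 0.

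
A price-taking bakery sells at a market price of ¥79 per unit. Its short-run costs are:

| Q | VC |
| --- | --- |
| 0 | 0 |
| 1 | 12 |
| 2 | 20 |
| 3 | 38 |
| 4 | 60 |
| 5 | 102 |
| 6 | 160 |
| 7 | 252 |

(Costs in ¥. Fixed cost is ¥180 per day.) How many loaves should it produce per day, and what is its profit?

Q = 6; profit = ¥134

Tabulate TR − TC: Q=0: -180; Q=1: -113; Q=2: -42; Q=3: 19; Q=4: 76; Q=5: 113; Q=6: 134; Q=7: 121.
Profit is maximized at Q = 6. AVC there is 160/6 = ¥26.67 ≤ P, so producing beats shutting down (which would give -¥180).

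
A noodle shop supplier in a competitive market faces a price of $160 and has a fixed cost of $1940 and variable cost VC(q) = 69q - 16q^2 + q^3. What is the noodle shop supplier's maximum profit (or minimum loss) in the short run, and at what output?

Profit = -$250 at q = 13

AVC = 69 - 16q + q^2 has its minimum $5 at q = 8; price $160 clears that bar, so the firm operates.
MC = 69 - 32q + 3q^2. Setting P = MC and taking the root on the rising branch gives q* = 13.
TR = 160·13 = 2080. TC = 1940 + 390 = 2330. Profit = 2080 − 2330 = -$250.
Shutting down would mean losing the fixed cost of $1940, so operating at a loss of $250 is better by $1690.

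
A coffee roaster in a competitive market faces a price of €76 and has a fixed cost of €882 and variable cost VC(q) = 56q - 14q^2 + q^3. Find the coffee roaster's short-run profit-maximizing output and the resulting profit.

AVC = 56 - 14q + q^2; min AVC = €7 at q = 7. Since P = €76 ≥ min AVC, the firm produces.
With MC = 56 - 28q + 3q^2, P = MC on the upward-sloping part at q* = 10.
TR = 76·10 = 760. TC = 882 + 160 = 1042. Profit = 760 − 1042 = -€282.
By producing, the firm covers all variable cost plus €600 of fixed cost; shutting down would lose the full €882.

Profit = -€282 at q = 10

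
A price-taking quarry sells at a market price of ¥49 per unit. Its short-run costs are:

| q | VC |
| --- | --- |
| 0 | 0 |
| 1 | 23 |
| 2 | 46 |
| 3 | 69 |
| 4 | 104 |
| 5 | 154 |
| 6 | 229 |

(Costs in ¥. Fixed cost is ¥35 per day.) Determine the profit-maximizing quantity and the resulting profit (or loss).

q = 4; profit = ¥57

Profit at each row (π = 49q − TC): q=0: -35; q=1: -9; q=2: 17; q=3: 43; q=4: 57; q=5: 56; q=6: 30.
Profit is maximized at q = 4. AVC there is 104/4 = ¥26 ≤ P, so producing beats shutting down (which would give -¥35).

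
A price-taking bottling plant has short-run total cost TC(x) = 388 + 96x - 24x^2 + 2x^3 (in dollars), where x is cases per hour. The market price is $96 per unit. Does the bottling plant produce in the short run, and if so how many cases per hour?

Variable cost is VC = 96x - 24x^2 + 2x^3, so AVC = VC/x = 96 - 24x + 2x^2 and MC = dTC/dx = 96 - 48x + 6x^2.
AVC is minimized where dAVC/dx = -24 + 4x = 0, at x = 6; min AVC = 96 - 24·6 + 2·6^2 = $24.
P = $96 exceeds min AVC = $24, so the firm stays open.
P = MC gives -48x + 6x^2 = 0, with roots 0 and 8. Take the larger (rising MC): x* = 8.
Check: AVC at x = 8 is $32 ≤ P, so revenue covers variable cost.
Profit = P·x − TC = 96·8 − 644 = $124.

Produce at x = 8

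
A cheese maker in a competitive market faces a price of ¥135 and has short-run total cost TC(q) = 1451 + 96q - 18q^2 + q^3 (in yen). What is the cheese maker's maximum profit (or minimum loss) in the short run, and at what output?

Profit = -¥99 at q = 13

AVC = 96 - 18q + q^2; min AVC = ¥15 at q = 9. Since P = ¥135 ≥ min AVC, the firm produces.
With MC = 96 - 36q + 3q^2, P = MC on the upward-sloping part at q* = 13.
TR = 135·13 = 1755. TC = 1451 + 403 = 1854. Profit = 1755 − 1854 = -¥99.
By producing, the firm covers all variable cost plus ¥1352 of fixed cost; shutting down would lose the full ¥1451.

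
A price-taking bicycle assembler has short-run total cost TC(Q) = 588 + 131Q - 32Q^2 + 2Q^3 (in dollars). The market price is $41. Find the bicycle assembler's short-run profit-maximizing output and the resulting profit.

AVC = 131 - 32Q + 2Q^2; min AVC = $3 at Q = 8. Since P = $41 ≥ min AVC, the firm produces.
With MC = 131 - 64Q + 6Q^2, P = MC on the upward-sloping part at Q* = 9.
TR = 41·9 = 369. TC = 588 + 45 = 633. Profit = 369 − 633 = -$264.
By producing, the firm covers all variable cost plus $324 of fixed cost; shutting down would lose the full $588.

Profit = -$264 at Q = 9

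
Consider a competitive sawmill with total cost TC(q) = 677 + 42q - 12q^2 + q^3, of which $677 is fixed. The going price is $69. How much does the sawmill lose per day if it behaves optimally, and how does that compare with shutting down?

Profit = -$191 at q = 9

AVC = 42 - 12q + q^2 has its minimum $6 at q = 6; price $69 clears that bar, so the firm operates.
MC = 42 - 24q + 3q^2. Setting P = MC and taking the root on the rising branch gives q* = 9.
TR = 69·9 = 621. TC = 677 + 135 = 812. Profit = 621 − 812 = -$191.
By producing, the firm covers all variable cost plus $486 of fixed cost; shutting down would lose the full $677.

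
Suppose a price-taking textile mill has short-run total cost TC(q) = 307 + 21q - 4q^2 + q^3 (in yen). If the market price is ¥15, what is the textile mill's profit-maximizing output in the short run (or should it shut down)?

Variable cost is VC = 21q - 4q^2 + q^3, so AVC = VC/q = 21 - 4q + q^2 and MC = dTC/dq = 21 - 8q + 3q^2.
AVC is minimized where dAVC/dq = -4 + 2q = 0, at q = 2; min AVC = 21 - 4·2 + 2^2 = ¥17.
Since P = ¥15 < min AVC = ¥17, price fails to cover variable cost at any output.
Shutting down limits the loss to fixed cost, ¥307.

Shut down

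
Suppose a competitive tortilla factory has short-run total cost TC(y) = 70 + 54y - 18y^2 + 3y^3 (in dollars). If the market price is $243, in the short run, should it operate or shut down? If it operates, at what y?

Produce at y = 7

From TC, MC = TC'(y) = 54 - 36y + 9y^2 and AVC = VC/y = 54 - 18y + 3y^2.
AVC is minimized where dAVC/dy = -18 + 6y = 0, at y = 3; min AVC = 54 - 18·3 + 3·3^2 = $27.
Since P = $243 ≥ min AVC = $27, price covers variable cost and the firm should produce.
Set P = MC: 243 = 54 - 36y + 9y^2 → -189 - 36y + 9y^2 = 0. The roots are y = -3 and y = 7; the profit-maximizing output is on the rising part of MC, so y* = 7.
Check: AVC at y = 7 is $75 ≤ P, so revenue covers variable cost.
Profit = P·y − TC = 243·7 − 595 = $1106.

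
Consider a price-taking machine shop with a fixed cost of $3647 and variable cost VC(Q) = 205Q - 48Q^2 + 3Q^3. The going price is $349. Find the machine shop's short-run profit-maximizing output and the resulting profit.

AVC = 205 - 48Q + 3Q^2; min AVC = $13 at Q = 8. Since P = $349 ≥ min AVC, the firm produces.
MC = 205 - 96Q + 9Q^2. Setting P = MC and taking the root on the rising branch gives Q* = 12.
TR = 349·12 = 4188. TC = 3647 + 732 = 4379. Profit = 4188 − 4379 = -$191.
That loss of $191 beats the $3647 the firm would lose by shutting down; producing recovers $3456 of fixed cost.

Profit = -$191 at Q = 12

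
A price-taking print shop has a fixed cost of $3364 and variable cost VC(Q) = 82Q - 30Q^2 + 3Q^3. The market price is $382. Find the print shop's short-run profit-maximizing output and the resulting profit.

AVC = 82 - 30Q + 3Q^2; min AVC = $7 at Q = 5. Since P = $382 ≥ min AVC, the firm produces.
With MC = 82 - 60Q + 9Q^2, P = MC on the upward-sloping part at Q* = 10.
TR = 382·10 = 3820. TC = 3364 + 820 = 4184. Profit = 3820 − 4184 = -$364.
By producing, the firm covers all variable cost plus $3000 of fixed cost; shutting down would lose the full $3364.

Profit = -$364 at Q = 10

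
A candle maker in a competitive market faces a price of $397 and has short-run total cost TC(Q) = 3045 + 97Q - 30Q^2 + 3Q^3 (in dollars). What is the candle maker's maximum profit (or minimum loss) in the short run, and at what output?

Profit = -$45 at Q = 10

AVC = 97 - 30Q + 3Q^2; min AVC = $22 at Q = 5. Since P = $397 ≥ min AVC, the firm produces.
MC = 97 - 60Q + 9Q^2. Setting P = MC and taking the root on the rising branch gives Q* = 10.
TR = 397·10 = 3970. TC = 3045 + 970 = 4015. Profit = 3970 − 4015 = -$45.
By producing, the firm covers all variable cost plus $3000 of fixed cost; shutting down would lose the full $3045.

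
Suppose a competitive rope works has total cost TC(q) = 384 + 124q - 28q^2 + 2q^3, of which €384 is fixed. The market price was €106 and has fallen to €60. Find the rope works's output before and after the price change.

Output falls from 9 to 8

AVC = 124 - 28q + 2q^2, minimized at q = 7 where min AVC = €26. MC = 124 - 56q + 6q^2.
At P = €106 ≥ min AVC, set P = MC on the rising branch: q = 9.
At P = €60 ≥ min AVC, set P = MC: q = 8. The firm stays open but cuts output.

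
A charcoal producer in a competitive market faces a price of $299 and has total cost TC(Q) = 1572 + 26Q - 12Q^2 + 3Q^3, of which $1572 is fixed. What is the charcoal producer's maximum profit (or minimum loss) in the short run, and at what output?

Profit = -$102 at Q = 7

AVC = 26 - 12Q + 3Q^2 has its minimum $14 at Q = 2; price $299 clears that bar, so the firm operates.
MC = 26 - 24Q + 9Q^2. Setting P = MC and taking the root on the rising branch gives Q* = 7.
TR = 299·7 = 2093. TC = 1572 + 623 = 2195. Profit = 2093 − 2195 = -$102.
Shutting down would mean losing the fixed cost of $1572, so operating at a loss of $102 is better by $1470.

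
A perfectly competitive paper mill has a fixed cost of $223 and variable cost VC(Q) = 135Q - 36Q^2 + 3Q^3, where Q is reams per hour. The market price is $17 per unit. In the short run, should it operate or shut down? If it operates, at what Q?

From TC, MC = TC'(Q) = 135 - 72Q + 9Q^2 and AVC = VC/Q = 135 - 36Q + 3Q^2.
AVC is minimized where dAVC/dQ = -36 + 6Q = 0, at Q = 6; min AVC = 135 - 36·6 + 3·6^2 = $27.
With P < min AVC ($17 < $27), every unit sold adds to the loss.
The firm minimizes its loss by shutting down and losing only its fixed cost of $223.

Shut down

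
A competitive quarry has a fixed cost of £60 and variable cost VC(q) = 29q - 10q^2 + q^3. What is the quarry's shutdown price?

£4 per unit

Short-run supply begins at min AVC. From VC = 29q - 10q^2 + q^3, AVC = 29 - 10q + q^2.
At the minimum of AVC, MC = AVC. MC = 29 - 20q + 3q^2; setting MC = AVC gives 2q^2 - 10q = 0, so q = 5. min AVC = 4.
The firm shuts down for any P below £4.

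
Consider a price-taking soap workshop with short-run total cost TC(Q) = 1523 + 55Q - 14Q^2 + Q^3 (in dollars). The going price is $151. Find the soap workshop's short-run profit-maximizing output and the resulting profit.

Profit = -$83 at Q = 12

AVC = 55 - 14Q + Q^2; min AVC = $6 at Q = 7. Since P = $151 ≥ min AVC, the firm produces.
With MC = 55 - 28Q + 3Q^2, P = MC on the upward-sloping part at Q* = 12.
TR = 151·12 = 1812. TC = 1523 + 372 = 1895. Profit = 1812 − 1895 = -$83.
Shutting down would mean losing the fixed cost of $1523, so operating at a loss of $83 is better by $1440.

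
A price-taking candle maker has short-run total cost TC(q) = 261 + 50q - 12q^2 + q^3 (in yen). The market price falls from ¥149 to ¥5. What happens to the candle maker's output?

Output falls from 11 to 0 (the firm shuts down)

AVC = 50 - 12q + q^2, minimized at q = 6 where min AVC = ¥14. MC = 50 - 24q + 3q^2.
With P = ¥149 above the shutdown price, P = MC gives q = 11.
At P = ¥5 < min AVC = ¥14, price no longer covers variable cost at any output, so the firm shuts down: q = 0.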